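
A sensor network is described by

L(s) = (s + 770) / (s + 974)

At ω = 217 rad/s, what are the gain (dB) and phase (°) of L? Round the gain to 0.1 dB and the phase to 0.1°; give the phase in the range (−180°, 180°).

-1.9 dB, 3.2°

Substitute s = j217:
Numerator: (j217) + 770 = 770 + j217
Denominator: (j217) + 974 = 974 + j217
|N| = √(770² + 217²) ≈ 799.99, ∠N ≈ 15.74°
|D| = √(974² + 217²) ≈ 997.88, ∠D ≈ 12.56°
|L| = 799.99 / 997.88 ≈ 0.80169
Gain = 20 log₁₀(0.80169) ≈ -1.92 dB
∠L = 15.74° − 12.56° = 3.18°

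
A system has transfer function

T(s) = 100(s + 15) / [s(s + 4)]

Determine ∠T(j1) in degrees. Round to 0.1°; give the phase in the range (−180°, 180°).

-100.2°

At s = jω = j1:
zero (s+15): 15 + j1 → |·| = √(15²+1²) = √226 ≈ 15.033, ∠ = arctan(1/15) ≈ 3.81°
pole (s+4): 4 + j1 → |·| = √(4²+1²) = √17 ≈ 4.1231, ∠ = arctan(1/4) ≈ 14.04°
pole at origin: |s| = 1, ∠ = 90.00° (in denominator)
∠T = 3.81° − 104.04° = -100.23°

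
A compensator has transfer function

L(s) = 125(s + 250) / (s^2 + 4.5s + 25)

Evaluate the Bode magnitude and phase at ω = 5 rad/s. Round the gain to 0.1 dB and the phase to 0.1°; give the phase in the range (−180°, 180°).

62.9 dB, -88.9°

At s = jω = j5:
zero (s+250): 250 + j5 → |·| = √(250²+5²) = √62525 ≈ 250.05, ∠ = arctan(5/250) ≈ 1.15°
quadratic: (j5)² + 4.5·j5 + 25 = 0 + j22.5 → |·| ≈ 22.5, ∠ ≈ 90.00°
|L| = 125 · 250.05 / 22.5 ≈ 1389.2
Gain = 20 log₁₀(1389.2) ≈ 62.86 dB
∠L = 1.15° − 90.00° = -88.85°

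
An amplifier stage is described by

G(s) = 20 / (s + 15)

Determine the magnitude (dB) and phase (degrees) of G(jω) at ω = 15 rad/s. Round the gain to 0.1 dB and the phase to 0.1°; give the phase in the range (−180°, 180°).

-0.5 dB, -45.0°

At s = jω = j15:
pole (s+15): 15 + j15 → |·| = √(15²+15²) = √450 ≈ 21.213, ∠ = arctan(15/15) ≈ 45.00°
|G| = 20 / 21.213 ≈ 0.94282
Gain = 20 log₁₀(0.94282) ≈ -0.51 dB
∠G = 0.00° − 45.00° = -45.00°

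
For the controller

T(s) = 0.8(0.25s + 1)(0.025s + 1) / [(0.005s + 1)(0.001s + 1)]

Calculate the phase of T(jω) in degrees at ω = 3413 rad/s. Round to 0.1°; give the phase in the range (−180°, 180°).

18.9°

At ω = 3413 rad/s:
zero (1 + j3413·0.25) = 1 + j853.25 → |·| ≈ 853.25, ∠ ≈ 89.93°
zero (1 + j3413·0.025) = 1 + j85.325 → |·| ≈ 85.331, ∠ ≈ 89.33°
pole (1 + j3413·0.005) = 1 + j17.065 → |·| ≈ 17.094, ∠ ≈ 86.65°
pole (1 + j3413·0.001) = 1 + j3.413 → |·| ≈ 3.5565, ∠ ≈ 73.67°
∠T = (89.93° + 89.33°) − (86.65° + 73.67°) = 18.94°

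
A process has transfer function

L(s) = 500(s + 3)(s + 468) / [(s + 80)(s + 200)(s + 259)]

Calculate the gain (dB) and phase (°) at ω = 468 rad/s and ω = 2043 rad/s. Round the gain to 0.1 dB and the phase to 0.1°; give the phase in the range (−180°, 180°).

ω = 468: 1.6 dB, -73.6°; ω = 2043: -12.1 dB, -87.9°

At s = jω = j468:
zero (s+3): 3 + j468 → |·| = √(3²+468²) = √219033 ≈ 468.01, ∠ = arctan(468/3) ≈ 89.63°
zero (s+468): 468 + j468 → |·| = √(468²+468²) = √438048 ≈ 661.85, ∠ = arctan(468/468) ≈ 45.00°
pole (s+80): 80 + j468 → |·| = √(80²+468²) = √225424 ≈ 474.79, ∠ = arctan(468/80) ≈ 80.30°
pole (s+200): 200 + j468 → |·| = √(200²+468²) = √259024 ≈ 508.94, ∠ = arctan(468/200) ≈ 66.86°
pole (s+259): 259 + j468 → |·| = √(259²+468²) = √286105 ≈ 534.89, ∠ = arctan(468/259) ≈ 61.04°
|L| = 500 · 3.0975e+05 / 1.2925e+08 ≈ 1.1983
Gain = 20 log₁₀(1.1983) ≈ 1.57 dB
∠L = 134.63° − 208.20° = -73.57°

At s = jω = j2043:
zero (s+3): 3 + j2043 → |·| = √(3²+2043²) = √4173858 ≈ 2043, ∠ = arctan(2043/3) ≈ 89.92°
zero (s+468): 468 + j2043 → |·| = √(468²+2043²) = √4392873 ≈ 2095.9, ∠ = arctan(2043/468) ≈ 77.10°
pole (s+80): 80 + j2043 → |·| = √(80²+2043²) = √4180249 ≈ 2044.6, ∠ = arctan(2043/80) ≈ 87.76°
pole (s+200): 200 + j2043 → |·| = √(200²+2043²) = √4213849 ≈ 2052.8, ∠ = arctan(2043/200) ≈ 84.41°
pole (s+259): 259 + j2043 → |·| = √(259²+2043²) = √4240930 ≈ 2059.4, ∠ = arctan(2043/259) ≈ 82.77°
|L| = 500 · 4.2819e+06 / 8.6436e+09 ≈ 0.24769
Gain = 20 log₁₀(0.24769) ≈ -12.12 dB
∠L = 167.02° − 254.94° = -87.92°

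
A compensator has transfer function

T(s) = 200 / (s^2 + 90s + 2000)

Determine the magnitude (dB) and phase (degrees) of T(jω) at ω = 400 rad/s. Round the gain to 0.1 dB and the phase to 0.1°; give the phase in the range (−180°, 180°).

Substitute s = j400:
Numerator: 200 = 200 + j0
Denominator: (j400)^2 + 90(j400) + 2000 = -158000 + j36000
|N| = √(200² + 0²) ≈ 200, ∠N ≈ 0.00°
|D| = √(158000² + 36000²) ≈ 1.6205e+05, ∠D ≈ 167.16°
|T| = 200 / 1.6205e+05 ≈ 0.0012342
Gain = 20 log₁₀(0.0012342) ≈ -58.17 dB
∠T = 0.00° − 167.16° = -167.16°

-58.2 dB, -167.2°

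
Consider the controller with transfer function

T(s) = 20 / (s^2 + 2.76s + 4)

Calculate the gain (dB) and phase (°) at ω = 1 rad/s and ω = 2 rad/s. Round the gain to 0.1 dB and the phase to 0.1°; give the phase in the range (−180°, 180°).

ω = 1: 13.8 dB, -42.6°; ω = 2: 11.2 dB, -90.0°

At s = jω = j1:
quadratic: (j1)² + 2.76·j1 + 4 = 3 + j2.76 → |·| ≈ 4.0765, ∠ ≈ 42.61°
|T| = 20 / 4.0765 ≈ 4.9062
Gain = 20 log₁₀(4.9062) ≈ 13.81 dB
∠T = 0.00° − 42.61° = -42.61°

At s = jω = j2:
quadratic: (j2)² + 2.76·j2 + 4 = 0 + j5.52 → |·| ≈ 5.52, ∠ ≈ 90.00°
|T| = 20 / 5.52 ≈ 3.6232
Gain = 20 log₁₀(3.6232) ≈ 11.18 dB
∠T = 0.00° − 90.00° = -90.00°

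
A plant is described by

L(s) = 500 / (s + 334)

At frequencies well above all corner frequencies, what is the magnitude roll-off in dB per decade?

-20 dB/decade

Each pole contributes −20 dB/decade at high frequency; each zero contributes +20 dB/decade.
Net: 0 zero(s) − 1 pole(s) → -20 dB/decade.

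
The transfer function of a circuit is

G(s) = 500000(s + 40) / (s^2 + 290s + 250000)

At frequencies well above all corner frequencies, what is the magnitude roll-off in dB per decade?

Each pole contributes −20 dB/decade at high frequency; each zero contributes +20 dB/decade.
Net: 1 zero(s) − 2 pole(s) → -20 dB/decade.

-20 dB/decade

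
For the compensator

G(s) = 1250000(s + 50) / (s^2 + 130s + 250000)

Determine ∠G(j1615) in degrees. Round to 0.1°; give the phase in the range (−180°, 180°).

-86.7°

At s = jω = j1615:
zero (s+50): 50 + j1615 → |·| = √(50²+1615²) = √2610725 ≈ 1615.8, ∠ = arctan(1615/50) ≈ 88.23°
quadratic: (j1615)² + 130·j1615 + 250000 = -2358225 + j209950 → |·| ≈ 2.3676e+06, ∠ ≈ 174.91°
∠G = 88.23° − 174.91° = -86.68°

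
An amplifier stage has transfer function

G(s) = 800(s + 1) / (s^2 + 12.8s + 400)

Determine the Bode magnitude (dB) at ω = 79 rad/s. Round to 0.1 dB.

20.6 dB

At s = jω = j79:
zero (s+1): 1 + j79 → |·| = √(1²+79²) = √6242 ≈ 79.006, ∠ = arctan(79/1) ≈ 89.27°
quadratic: (j79)² + 12.8·j79 + 400 = -5841 + j1011.2 → |·| ≈ 5927.9, ∠ ≈ 170.18°
|G| = 800 · 79.006 / 5927.9 ≈ 10.662
Gain = 20 log₁₀(10.662) ≈ 20.56 dB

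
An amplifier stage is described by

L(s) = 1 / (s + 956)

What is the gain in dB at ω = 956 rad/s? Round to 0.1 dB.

Substitute s = j956:
Numerator: 1 = 1 + j0
Denominator: (j956) + 956 = 956 + j956
|N| = √(1² + 0²) ≈ 1, ∠N ≈ 0.00°
|D| = √(956² + 956²) ≈ 1352, ∠D ≈ 45.00°
|L| = 1 / 1352 ≈ 0.00073964
Gain = 20 log₁₀(0.00073964) ≈ -62.62 dB

-62.6 dB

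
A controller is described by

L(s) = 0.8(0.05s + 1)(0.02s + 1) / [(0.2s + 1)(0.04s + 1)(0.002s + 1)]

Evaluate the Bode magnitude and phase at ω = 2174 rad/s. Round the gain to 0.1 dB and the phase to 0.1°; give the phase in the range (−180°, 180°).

-33.0 dB, -78.1°

At ω = 2174 rad/s:
zero (1 + j2174·0.05) = 1 + j108.7 → |·| ≈ 108.7, ∠ ≈ 89.47°
zero (1 + j2174·0.02) = 1 + j43.48 → |·| ≈ 43.491, ∠ ≈ 88.68°
pole (1 + j2174·0.2) = 1 + j434.8 → |·| ≈ 434.8, ∠ ≈ 89.87°
pole (1 + j2174·0.04) = 1 + j86.96 → |·| ≈ 86.966, ∠ ≈ 89.34°
pole (1 + j2174·0.002) = 1 + j4.348 → |·| ≈ 4.4615, ∠ ≈ 77.05°
|L| = 0.8 · 108.7 · 43.491 / (434.8 · 86.966 · 4.4615) ≈ 0.022418
Gain = 20 log₁₀(0.022418) ≈ -32.99 dB
∠L = (89.47° + 88.68°) − (89.87° + 89.34° + 77.05°) = -78.11°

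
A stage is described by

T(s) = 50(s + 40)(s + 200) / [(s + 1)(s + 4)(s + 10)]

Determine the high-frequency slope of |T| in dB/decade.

Each pole contributes −20 dB/decade at high frequency; each zero contributes +20 dB/decade.
Net: 2 zero(s) − 3 pole(s) → -20 dB/decade.

-20 dB/decade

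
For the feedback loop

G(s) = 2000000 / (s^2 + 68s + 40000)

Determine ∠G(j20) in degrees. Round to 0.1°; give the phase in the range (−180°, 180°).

At s = jω = j20:
quadratic: (j20)² + 68·j20 + 40000 = 39600 + j1360 → |·| ≈ 39623, ∠ ≈ 1.97°
∠G = 0.00° − 1.97° = -1.97°

-2.0°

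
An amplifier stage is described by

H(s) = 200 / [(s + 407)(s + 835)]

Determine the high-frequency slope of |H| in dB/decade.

Each pole contributes −20 dB/decade at high frequency; each zero contributes +20 dB/decade.
Net: 0 zero(s) − 2 pole(s) → -40 dB/decade.

-40 dB/decade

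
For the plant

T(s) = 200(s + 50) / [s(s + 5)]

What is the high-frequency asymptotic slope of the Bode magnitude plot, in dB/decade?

Each pole contributes −20 dB/decade at high frequency; each zero contributes +20 dB/decade.
Net: 1 zero(s) − 2 pole(s) → -20 dB/decade.

-20 dB/decade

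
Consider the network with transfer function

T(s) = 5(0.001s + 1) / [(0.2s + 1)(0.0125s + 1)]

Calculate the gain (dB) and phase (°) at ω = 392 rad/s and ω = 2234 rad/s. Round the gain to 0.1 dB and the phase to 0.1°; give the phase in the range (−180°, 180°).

ω = 392: -37.3 dB, -146.3°; ω = 2234: -60.2 dB, -111.9°

At ω = 392 rad/s:
zero (1 + j392·0.001) = 1 + j0.392 → |·| ≈ 1.0741, ∠ ≈ 21.41°
pole (1 + j392·0.2) = 1 + j78.4 → |·| ≈ 78.406, ∠ ≈ 89.27°
pole (1 + j392·0.0125) = 1 + j4.9 → |·| ≈ 5.001, ∠ ≈ 78.47°
|T| = 5 · 1.0741 / (78.406 · 5.001) ≈ 0.013696
Gain = 20 log₁₀(0.013696) ≈ -37.27 dB
∠T = (21.41°) − (89.27° + 78.47°) = -146.33°

At ω = 2234 rad/s:
zero (1 + j2234·0.001) = 1 + j2.234 → |·| ≈ 2.4476, ∠ ≈ 65.89°
pole (1 + j2234·0.2) = 1 + j446.8 → |·| ≈ 446.8, ∠ ≈ 89.87°
pole (1 + j2234·0.0125) = 1 + j27.925 → |·| ≈ 27.943, ∠ ≈ 87.95°
|T| = 5 · 2.4476 / (446.8 · 27.943) ≈ 0.00098022
Gain = 20 log₁₀(0.00098022) ≈ -60.17 dB
∠T = (65.89°) − (89.87° + 87.95°) = -111.93°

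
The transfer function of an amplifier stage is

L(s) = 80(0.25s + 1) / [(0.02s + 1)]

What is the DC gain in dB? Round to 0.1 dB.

L(0) = 80 · 1 / 1 = 80
20 log₁₀(80) ≈ 38.06 dB

38.1 dB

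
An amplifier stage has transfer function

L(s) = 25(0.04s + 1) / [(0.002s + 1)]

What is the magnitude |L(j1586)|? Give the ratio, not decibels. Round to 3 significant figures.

At ω = 1586 rad/s:
zero (1 + j1586·0.04) = 1 + j63.44 → |·| ≈ 63.448, ∠ ≈ 89.10°
pole (1 + j1586·0.002) = 1 + j3.172 → |·| ≈ 3.3259, ∠ ≈ 72.50°
|L| = 25 · 63.448 / (3.3259) ≈ 476.92

477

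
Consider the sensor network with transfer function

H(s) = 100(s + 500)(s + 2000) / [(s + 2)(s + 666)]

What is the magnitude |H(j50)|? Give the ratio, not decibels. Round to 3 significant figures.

3.01e+03

At s = jω = j50:
zero (s+500): 500 + j50 → |·| = √(500²+50²) = √252500 ≈ 502.49, ∠ = arctan(50/500) ≈ 5.71°
zero (s+2000): 2000 + j50 → |·| = √(2000²+50²) = √4002500 ≈ 2000.6, ∠ = arctan(50/2000) ≈ 1.43°
pole (s+2): 2 + j50 → |·| = √(2²+50²) = √2504 ≈ 50.04, ∠ = arctan(50/2) ≈ 87.71°
pole (s+666): 666 + j50 → |·| = √(666²+50²) = √446056 ≈ 667.87, ∠ = arctan(50/666) ≈ 4.29°
|H| = 100 · 1.0053e+06 / 33420 ≈ 3008.1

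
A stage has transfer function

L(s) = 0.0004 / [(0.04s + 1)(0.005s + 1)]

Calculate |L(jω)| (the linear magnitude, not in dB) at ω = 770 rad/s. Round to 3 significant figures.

At ω = 770 rad/s:
pole (1 + j770·0.04) = 1 + j30.8 → |·| ≈ 30.816, ∠ ≈ 88.14°
pole (1 + j770·0.005) = 1 + j3.85 → |·| ≈ 3.9778, ∠ ≈ 75.44°
|L| = 0.0004 · 1 / (30.816 · 3.9778) ≈ 3.2632e-06

3.26e-06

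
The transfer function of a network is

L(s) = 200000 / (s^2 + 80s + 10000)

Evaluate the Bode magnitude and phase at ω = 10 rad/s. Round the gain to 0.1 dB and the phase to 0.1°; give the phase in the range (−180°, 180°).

At s = jω = j10:
quadratic: (j10)² + 80·j10 + 10000 = 9900 + j800 → |·| ≈ 9932.3, ∠ ≈ 4.62°
|L| = 200000 / 9932.3 ≈ 20.136
Gain = 20 log₁₀(20.136) ≈ 26.08 dB
∠L = 0.00° − 4.62° = -4.62°

26.1 dB, -4.6°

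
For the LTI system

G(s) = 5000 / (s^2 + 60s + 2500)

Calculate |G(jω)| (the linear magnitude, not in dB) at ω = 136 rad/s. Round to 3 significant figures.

0.278

At s = jω = j136:
quadratic: (j136)² + 60·j136 + 2500 = -15996 + j8160 → |·| ≈ 17957, ∠ ≈ 152.97°
|G| = 5000 / 17957 ≈ 0.27844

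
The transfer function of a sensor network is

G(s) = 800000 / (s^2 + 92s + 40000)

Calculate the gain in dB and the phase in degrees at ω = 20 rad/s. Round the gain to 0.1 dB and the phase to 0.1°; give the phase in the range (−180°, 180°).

26.1 dB, -2.7°

At s = jω = j20:
quadratic: (j20)² + 92·j20 + 40000 = 39600 + j1840 → |·| ≈ 39643, ∠ ≈ 2.66°
|G| = 800000 / 39643 ≈ 20.18
Gain = 20 log₁₀(20.18) ≈ 26.10 dB
∠G = 0.00° − 2.66° = -2.66°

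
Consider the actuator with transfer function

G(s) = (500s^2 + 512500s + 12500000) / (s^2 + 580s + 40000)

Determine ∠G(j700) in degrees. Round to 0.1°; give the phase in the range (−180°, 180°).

Substitute s = j700:
Numerator: 500(j700)^2 + 512500(j700) + 12500000 = -232500000 + j358750000
Denominator: (j700)^2 + 580(j700) + 40000 = -450000 + j406000
|N| = √(232500000² + 358750000²) ≈ 4.275e+08, ∠N ≈ 122.95°
|D| = √(450000² + 406000²) ≈ 6.0608e+05, ∠D ≈ 137.94°
∠G = 122.95° − 137.94° = -14.99°

-15.0°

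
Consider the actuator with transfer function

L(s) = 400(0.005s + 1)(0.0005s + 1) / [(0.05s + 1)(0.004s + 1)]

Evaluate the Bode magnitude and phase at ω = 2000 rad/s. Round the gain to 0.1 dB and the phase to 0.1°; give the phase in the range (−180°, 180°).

At ω = 2000 rad/s:
zero (1 + j2000·0.005) = 1 + j10 → |·| ≈ 10.05, ∠ ≈ 84.29°
zero (1 + j2000·0.0005) = 1 + j1 → |·| ≈ 1.4142, ∠ ≈ 45.00°
pole (1 + j2000·0.05) = 1 + j100 → |·| ≈ 100, ∠ ≈ 89.43°
pole (1 + j2000·0.004) = 1 + j8 → |·| ≈ 8.0623, ∠ ≈ 82.87°
|L| = 400 · 10.05 · 1.4142 / (100 · 8.0623) ≈ 7.0514
Gain = 20 log₁₀(7.0514) ≈ 16.97 dB
∠L = (84.29° + 45.00°) − (89.43° + 82.87°) = -43.01°

17.0 dB, -43.0°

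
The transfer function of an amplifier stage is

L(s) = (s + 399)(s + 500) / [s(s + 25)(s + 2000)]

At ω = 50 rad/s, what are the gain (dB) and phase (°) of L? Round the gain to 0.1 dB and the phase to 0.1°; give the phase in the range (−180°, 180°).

At s = jω = j50:
zero (s+399): 399 + j50 → |·| = √(399²+50²) = √161701 ≈ 402.12, ∠ = arctan(50/399) ≈ 7.14°
zero (s+500): 500 + j50 → |·| = √(500²+50²) = √252500 ≈ 502.49, ∠ = arctan(50/500) ≈ 5.71°
pole (s+25): 25 + j50 → |·| = √(25²+50²) = √3125 ≈ 55.902, ∠ = arctan(50/25) ≈ 63.43°
pole (s+2000): 2000 + j50 → |·| = √(2000²+50²) = √4002500 ≈ 2000.6, ∠ = arctan(50/2000) ≈ 1.43°
pole at origin: |s| = 50, ∠ = 90.00° (in denominator)
|L| = 1 · 2.0206e+05 / 5.5919e+06 ≈ 0.036134
Gain = 20 log₁₀(0.036134) ≈ -28.84 dB
∠L = 12.85° − 154.86° = -142.01°

-28.8 dB, -142.0°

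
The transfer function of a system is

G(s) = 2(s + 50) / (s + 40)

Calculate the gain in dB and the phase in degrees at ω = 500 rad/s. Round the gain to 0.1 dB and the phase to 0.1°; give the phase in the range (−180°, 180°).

At s = jω = j500:
zero (s+50): 50 + j500 → |·| = √(50²+500²) = √252500 ≈ 502.49, ∠ = arctan(500/50) ≈ 84.29°
pole (s+40): 40 + j500 → |·| = √(40²+500²) = √251600 ≈ 501.6, ∠ = arctan(500/40) ≈ 85.43°
|G| = 2 · 502.49 / 501.6 ≈ 2.0035
Gain = 20 log₁₀(2.0035) ≈ 6.04 dB
∠G = 84.29° − 85.43° = -1.14°

6.0 dB, -1.1°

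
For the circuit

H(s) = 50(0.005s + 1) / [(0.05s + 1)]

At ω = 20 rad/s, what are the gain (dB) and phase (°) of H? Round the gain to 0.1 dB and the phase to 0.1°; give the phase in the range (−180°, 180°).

At ω = 20 rad/s:
zero (1 + j20·0.005) = 1 + j0.1 → |·| ≈ 1.005, ∠ ≈ 5.71°
pole (1 + j20·0.05) = 1 + j1 → |·| ≈ 1.4142, ∠ ≈ 45.00°
|H| = 50 · 1.005 / (1.4142) ≈ 35.532
Gain = 20 log₁₀(35.532) ≈ 31.01 dB
∠H = (5.71°) − (45.00°) = -39.29°

31.0 dB, -39.3°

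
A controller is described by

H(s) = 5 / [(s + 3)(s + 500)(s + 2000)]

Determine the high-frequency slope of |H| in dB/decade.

-60 dB/decade

Each pole contributes −20 dB/decade at high frequency; each zero contributes +20 dB/decade.
Net: 0 zero(s) − 3 pole(s) → -60 dB/decade.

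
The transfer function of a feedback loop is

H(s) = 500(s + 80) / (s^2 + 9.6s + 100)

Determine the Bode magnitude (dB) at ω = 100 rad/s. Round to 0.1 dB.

At s = jω = j100:
zero (s+80): 80 + j100 → |·| = √(80²+100²) = √16400 ≈ 128.06, ∠ = arctan(100/80) ≈ 51.34°
quadratic: (j100)² + 9.6·j100 + 100 = -9900 + j960 → |·| ≈ 9946.4, ∠ ≈ 174.46°
|H| = 500 · 128.06 / 9946.4 ≈ 6.4375
Gain = 20 log₁₀(6.4375) ≈ 16.17 dB

16.2 dB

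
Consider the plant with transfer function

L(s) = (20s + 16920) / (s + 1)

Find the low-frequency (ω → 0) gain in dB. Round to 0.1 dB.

L(0) = 16920 / 1 = 16920
20 log₁₀(16920) ≈ 84.57 dB

84.6 dB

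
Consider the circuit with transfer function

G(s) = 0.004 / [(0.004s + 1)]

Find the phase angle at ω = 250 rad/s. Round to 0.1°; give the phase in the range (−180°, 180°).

-45.0°

At ω = 250 rad/s:
pole (1 + j250·0.004) = 1 + j1 → |·| ≈ 1.4142, ∠ ≈ 45.00°
∠G = (0°) − (45.00°) = -45.00°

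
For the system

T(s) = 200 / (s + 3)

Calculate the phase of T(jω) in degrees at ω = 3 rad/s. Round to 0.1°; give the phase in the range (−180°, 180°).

Substitute s = j3:
Numerator: 200 = 200 + j0
Denominator: (j3) + 3 = 3 + j3
|N| = √(200² + 0²) ≈ 200, ∠N ≈ 0.00°
|D| = √(3² + 3²) ≈ 4.2426, ∠D ≈ 45.00°
∠T = 0.00° − 45.00° = -45.00°

-45.0°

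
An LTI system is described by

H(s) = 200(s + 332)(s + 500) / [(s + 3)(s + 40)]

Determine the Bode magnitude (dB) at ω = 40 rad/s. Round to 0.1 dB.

At s = jω = j40:
zero (s+332): 332 + j40 → |·| = √(332²+40²) = √111824 ≈ 334.4, ∠ = arctan(40/332) ≈ 6.87°
zero (s+500): 500 + j40 → |·| = √(500²+40²) = √251600 ≈ 501.6, ∠ = arctan(40/500) ≈ 4.57°
pole (s+3): 3 + j40 → |·| = √(3²+40²) = √1609 ≈ 40.112, ∠ = arctan(40/3) ≈ 85.71°
pole (s+40): 40 + j40 → |·| = √(40²+40²) = √3200 ≈ 56.569, ∠ = arctan(40/40) ≈ 45.00°
|H| = 200 · 1.6774e+05 / 2269.1 ≈ 14785
Gain = 20 log₁₀(14785) ≈ 83.40 dB

83.4 dB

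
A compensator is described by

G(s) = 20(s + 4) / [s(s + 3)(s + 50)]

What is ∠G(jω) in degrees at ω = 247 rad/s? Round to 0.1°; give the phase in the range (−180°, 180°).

At s = jω = j247:
zero (s+4): 4 + j247 → |·| = √(4²+247²) = √61025 ≈ 247.03, ∠ = arctan(247/4) ≈ 89.07°
pole (s+3): 3 + j247 → |·| = √(3²+247²) = √61018 ≈ 247.02, ∠ = arctan(247/3) ≈ 89.30°
pole (s+50): 50 + j247 → |·| = √(50²+247²) = √63509 ≈ 252.01, ∠ = arctan(247/50) ≈ 78.56°
pole at origin: |s| = 247, ∠ = 90.00° (in denominator)
∠G = 89.07° − 257.86° = -168.79°

-168.8°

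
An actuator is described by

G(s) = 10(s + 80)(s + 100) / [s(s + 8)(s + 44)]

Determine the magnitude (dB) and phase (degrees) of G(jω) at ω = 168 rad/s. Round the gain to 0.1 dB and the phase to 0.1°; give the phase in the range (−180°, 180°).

At s = jω = j168:
zero (s+80): 80 + j168 → |·| = √(80²+168²) = √34624 ≈ 186.08, ∠ = arctan(168/80) ≈ 64.54°
zero (s+100): 100 + j168 → |·| = √(100²+168²) = √38224 ≈ 195.51, ∠ = arctan(168/100) ≈ 59.24°
pole (s+8): 8 + j168 → |·| = √(8²+168²) = √28288 ≈ 168.19, ∠ = arctan(168/8) ≈ 87.27°
pole (s+44): 44 + j168 → |·| = √(44²+168²) = √30160 ≈ 173.67, ∠ = arctan(168/44) ≈ 75.32°
pole at origin: |s| = 168, ∠ = 90.00° (in denominator)
|G| = 10 · 36381 / 4.9072e+06 ≈ 0.074138
Gain = 20 log₁₀(0.074138) ≈ -22.60 dB
∠G = 123.78° − 252.59° = -128.81°

-22.6 dB, -128.8°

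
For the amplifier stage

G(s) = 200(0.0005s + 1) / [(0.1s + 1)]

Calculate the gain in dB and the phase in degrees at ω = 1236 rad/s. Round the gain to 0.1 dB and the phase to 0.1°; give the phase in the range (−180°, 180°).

5.6 dB, -57.8°

At ω = 1236 rad/s:
zero (1 + j1236·0.0005) = 1 + j0.618 → |·| ≈ 1.1756, ∠ ≈ 31.72°
pole (1 + j1236·0.1) = 1 + j123.6 → |·| ≈ 123.6, ∠ ≈ 89.54°
|G| = 200 · 1.1756 / (123.6) ≈ 1.9023
Gain = 20 log₁₀(1.9023) ≈ 5.59 dB
∠G = (31.72°) − (89.54°) = -57.82°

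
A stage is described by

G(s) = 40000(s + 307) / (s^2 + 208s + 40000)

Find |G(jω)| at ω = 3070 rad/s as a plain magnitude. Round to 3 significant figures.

13.1

At s = jω = j3070:
zero (s+307): 307 + j3070 → |·| = √(307²+3070²) = √9519149 ≈ 3085.3, ∠ = arctan(3070/307) ≈ 84.29°
quadratic: (j3070)² + 208·j3070 + 40000 = -9384900 + j638560 → |·| ≈ 9.4066e+06, ∠ ≈ 176.11°
|G| = 40000 · 3085.3 / 9.4066e+06 ≈ 13.12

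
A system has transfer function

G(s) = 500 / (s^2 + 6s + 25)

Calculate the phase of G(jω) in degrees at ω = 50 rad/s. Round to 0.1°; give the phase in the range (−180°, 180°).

-173.1°

At s = jω = j50:
quadratic: (j50)² + 6·j50 + 25 = -2475 + j300 → |·| ≈ 2493.1, ∠ ≈ 173.09°
∠G = 0.00° − 173.09° = -173.09°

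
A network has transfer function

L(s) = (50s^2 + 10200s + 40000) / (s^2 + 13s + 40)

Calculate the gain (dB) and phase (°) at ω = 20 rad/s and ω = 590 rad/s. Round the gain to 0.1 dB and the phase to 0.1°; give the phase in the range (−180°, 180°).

ω = 20: 53.3 dB, -59.8°; ω = 590: 34.5 dB, -17.9°

Substitute s = j20:
Numerator: 50(j20)^2 + 10200(j20) + 40000 = 20000 + j204000
Denominator: (j20)^2 + 13(j20) + 40 = -360 + j260
|N| = √(20000² + 204000²) ≈ 2.0498e+05, ∠N ≈ 84.40°
|D| = √(360² + 260²) ≈ 444.07, ∠D ≈ 144.16°
|L| = 2.0498e+05 / 444.07 ≈ 461.59
Gain = 20 log₁₀(461.59) ≈ 53.29 dB
∠L = 84.40° − 144.16° = -59.76°

Substitute s = j590:
Numerator: 50(j590)^2 + 10200(j590) + 40000 = -17365000 + j6018000
Denominator: (j590)^2 + 13(j590) + 40 = -348060 + j7670
|N| = √(17365000² + 6018000²) ≈ 1.8378e+07, ∠N ≈ 160.89°
|D| = √(348060² + 7670²) ≈ 3.4814e+05, ∠D ≈ 178.74°
|L| = 1.8378e+07 / 3.4814e+05 ≈ 52.789
Gain = 20 log₁₀(52.789) ≈ 34.45 dB
∠L = 160.89° − 178.74° = -17.85°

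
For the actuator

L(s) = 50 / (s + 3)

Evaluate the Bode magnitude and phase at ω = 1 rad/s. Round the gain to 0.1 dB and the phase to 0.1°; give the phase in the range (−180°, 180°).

24.0 dB, -18.4°

Substitute s = j1:
Numerator: 50 = 50 + j0
Denominator: (j1) + 3 = 3 + j1
|N| = √(50² + 0²) ≈ 50, ∠N ≈ 0.00°
|D| = √(3² + 1²) ≈ 3.1623, ∠D ≈ 18.43°
|L| = 50 / 3.1623 ≈ 15.811
Gain = 20 log₁₀(15.811) ≈ 23.98 dB
∠L = 0.00° − 18.43° = -18.43°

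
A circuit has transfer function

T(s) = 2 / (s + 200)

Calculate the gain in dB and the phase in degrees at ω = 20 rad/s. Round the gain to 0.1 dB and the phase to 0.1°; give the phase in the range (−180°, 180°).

Substitute s = j20:
Numerator: 2 = 2 + j0
Denominator: (j20) + 200 = 200 + j20
|N| = √(2² + 0²) ≈ 2, ∠N ≈ 0.00°
|D| = √(200² + 20²) ≈ 201, ∠D ≈ 5.71°
|T| = 2 / 201 ≈ 0.0099502
Gain = 20 log₁₀(0.0099502) ≈ -40.04 dB
∠T = 0.00° − 5.71° = -5.71°

-40.0 dB, -5.7°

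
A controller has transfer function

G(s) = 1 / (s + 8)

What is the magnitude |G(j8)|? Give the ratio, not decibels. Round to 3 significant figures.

0.0884

At s = jω = j8:
pole (s+8): 8 + j8 → |·| = √(8²+8²) = √128 ≈ 11.314, ∠ = arctan(8/8) ≈ 45.00°
|G| = 1 / 11.314 ≈ 0.088386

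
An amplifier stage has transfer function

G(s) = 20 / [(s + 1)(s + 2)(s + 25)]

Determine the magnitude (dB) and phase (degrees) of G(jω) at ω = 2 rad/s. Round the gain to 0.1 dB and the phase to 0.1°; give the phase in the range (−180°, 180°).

-18.0 dB, -113.0°

At s = jω = j2:
pole (s+1): 1 + j2 → |·| = √(1²+2²) = √5 ≈ 2.2361, ∠ = arctan(2/1) ≈ 63.43°
pole (s+2): 2 + j2 → |·| = √(2²+2²) = √8 ≈ 2.8284, ∠ = arctan(2/2) ≈ 45.00°
pole (s+25): 25 + j2 → |·| = √(25²+2²) = √629 ≈ 25.08, ∠ = arctan(2/25) ≈ 4.57°
|G| = 20 / 158.62 ≈ 0.12609
Gain = 20 log₁₀(0.12609) ≈ -17.99 dB
∠G = 0.00° − 113.00° = -113.00°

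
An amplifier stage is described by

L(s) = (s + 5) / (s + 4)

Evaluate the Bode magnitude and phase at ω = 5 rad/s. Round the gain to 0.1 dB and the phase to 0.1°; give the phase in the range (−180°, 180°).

0.9 dB, -6.3°

At s = jω = j5:
zero (s+5): 5 + j5 → |·| = √(5²+5²) = √50 ≈ 7.0711, ∠ = arctan(5/5) ≈ 45.00°
pole (s+4): 4 + j5 → |·| = √(4²+5²) = √41 ≈ 6.4031, ∠ = arctan(5/4) ≈ 51.34°
|L| = 1 · 7.0711 / 6.4031 ≈ 1.1043
Gain = 20 log₁₀(1.1043) ≈ 0.86 dB
∠L = 45.00° − 51.34° = -6.34°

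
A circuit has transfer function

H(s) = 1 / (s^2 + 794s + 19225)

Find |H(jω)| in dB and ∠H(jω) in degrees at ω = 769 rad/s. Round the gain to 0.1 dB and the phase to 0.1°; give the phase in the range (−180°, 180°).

Substitute s = j769:
Numerator: 1 = 1 + j0
Denominator: (j769)^2 + 794(j769) + 19225 = -572136 + j610586
|N| = √(1² + 0²) ≈ 1, ∠N ≈ 0.00°
|D| = √(572136² + 610586²) ≈ 8.3675e+05, ∠D ≈ 133.14°
|H| = 1 / 8.3675e+05 ≈ 1.1951e-06
Gain = 20 log₁₀(1.1951e-06) ≈ -118.45 dB
∠H = 0.00° − 133.14° = -133.14°

-118.5 dB, -133.1°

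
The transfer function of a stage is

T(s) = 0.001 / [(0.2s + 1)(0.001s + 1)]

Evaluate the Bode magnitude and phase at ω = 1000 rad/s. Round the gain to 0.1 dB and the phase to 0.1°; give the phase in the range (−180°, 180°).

-109.0 dB, -134.7°

At ω = 1000 rad/s:
pole (1 + j1000·0.2) = 1 + j200 → |·| ≈ 200, ∠ ≈ 89.71°
pole (1 + j1000·0.001) = 1 + j1 → |·| ≈ 1.4142, ∠ ≈ 45.00°
|T| = 0.001 · 1 / (200 · 1.4142) ≈ 3.5356e-06
Gain = 20 log₁₀(3.5356e-06) ≈ -109.03 dB
∠T = (0°) − (89.71° + 45.00°) = -134.71°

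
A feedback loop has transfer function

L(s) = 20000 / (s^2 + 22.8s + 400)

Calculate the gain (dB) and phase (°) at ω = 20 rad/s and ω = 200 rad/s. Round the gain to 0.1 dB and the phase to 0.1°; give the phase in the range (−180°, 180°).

ω = 20: 32.8 dB, -90.0°; ω = 200: -6.0 dB, -173.4°

At s = jω = j20:
quadratic: (j20)² + 22.8·j20 + 400 = 0 + j456 → |·| ≈ 456, ∠ ≈ 90.00°
|L| = 20000 / 456 ≈ 43.86
Gain = 20 log₁₀(43.86) ≈ 32.84 dB
∠L = 0.00° − 90.00° = -90.00°

At s = jω = j200:
quadratic: (j200)² + 22.8·j200 + 400 = -39600 + j4560 → |·| ≈ 39862, ∠ ≈ 173.43°
|L| = 20000 / 39862 ≈ 0.50173
Gain = 20 log₁₀(0.50173) ≈ -5.99 dB
∠L = 0.00° − 173.43° = -173.43°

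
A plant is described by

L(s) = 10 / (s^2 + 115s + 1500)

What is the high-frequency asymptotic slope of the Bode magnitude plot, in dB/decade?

-40 dB/decade

Each pole contributes −20 dB/decade at high frequency; each zero contributes +20 dB/decade.
Net: 0 zero(s) − 2 pole(s) → -40 dB/decade.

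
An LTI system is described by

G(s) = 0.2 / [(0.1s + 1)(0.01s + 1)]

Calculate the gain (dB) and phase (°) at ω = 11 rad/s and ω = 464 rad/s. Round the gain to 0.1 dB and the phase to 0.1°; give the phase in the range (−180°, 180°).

ω = 11: -17.5 dB, -54.0°; ω = 464: -60.8 dB, -166.6°

At ω = 11 rad/s:
pole (1 + j11·0.1) = 1 + j1.1 → |·| ≈ 1.4866, ∠ ≈ 47.73°
pole (1 + j11·0.01) = 1 + j0.11 → |·| ≈ 1.006, ∠ ≈ 6.28°
|G| = 0.2 · 1 / (1.4866 · 1.006) ≈ 0.13373
Gain = 20 log₁₀(0.13373) ≈ -17.48 dB
∠G = (0°) − (47.73° + 6.28°) = -54.01°

At ω = 464 rad/s:
pole (1 + j464·0.1) = 1 + j46.4 → |·| ≈ 46.411, ∠ ≈ 88.77°
pole (1 + j464·0.01) = 1 + j4.64 → |·| ≈ 4.7465, ∠ ≈ 77.84°
|G| = 0.2 · 1 / (46.411 · 4.7465) ≈ 0.00090789
Gain = 20 log₁₀(0.00090789) ≈ -60.84 dB
∠G = (0°) − (88.77° + 77.84°) = -166.61°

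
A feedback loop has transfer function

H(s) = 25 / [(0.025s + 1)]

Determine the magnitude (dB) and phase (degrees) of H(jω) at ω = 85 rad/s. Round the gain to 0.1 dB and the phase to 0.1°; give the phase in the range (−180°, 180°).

At ω = 85 rad/s:
pole (1 + j85·0.025) = 1 + j2.125 → |·| ≈ 2.3485, ∠ ≈ 64.80°
|H| = 25 · 1 / (2.3485) ≈ 10.645
Gain = 20 log₁₀(10.645) ≈ 20.54 dB
∠H = (0°) − (64.80°) = -64.80°

20.5 dB, -64.8°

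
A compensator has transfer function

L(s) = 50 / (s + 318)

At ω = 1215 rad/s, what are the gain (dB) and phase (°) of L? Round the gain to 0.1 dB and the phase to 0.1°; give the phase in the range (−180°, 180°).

Substitute s = j1215:
Numerator: 50 = 50 + j0
Denominator: (j1215) + 318 = 318 + j1215
|N| = √(50² + 0²) ≈ 50, ∠N ≈ 0.00°
|D| = √(318² + 1215²) ≈ 1255.9, ∠D ≈ 75.33°
|L| = 50 / 1255.9 ≈ 0.039812
Gain = 20 log₁₀(0.039812) ≈ -28.00 dB
∠L = 0.00° − 75.33° = -75.33°

-28.0 dB, -75.3°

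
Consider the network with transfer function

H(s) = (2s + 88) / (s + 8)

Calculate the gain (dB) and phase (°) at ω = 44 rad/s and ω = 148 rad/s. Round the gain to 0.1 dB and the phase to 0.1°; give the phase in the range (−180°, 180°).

ω = 44: 8.9 dB, -34.7°; ω = 148: 6.4 dB, -13.5°

Substitute s = j44:
Numerator: 2(j44) + 88 = 88 + j88
Denominator: (j44) + 8 = 8 + j44
|N| = √(88² + 88²) ≈ 124.45, ∠N ≈ 45.00°
|D| = √(8² + 44²) ≈ 44.721, ∠D ≈ 79.70°
|H| = 124.45 / 44.721 ≈ 2.7828
Gain = 20 log₁₀(2.7828) ≈ 8.89 dB
∠H = 45.00° − 79.70° = -34.70°

Substitute s = j148:
Numerator: 2(j148) + 88 = 88 + j296
Denominator: (j148) + 8 = 8 + j148
|N| = √(88² + 296²) ≈ 308.8, ∠N ≈ 73.44°
|D| = √(8² + 148²) ≈ 148.22, ∠D ≈ 86.91°
|H| = 308.8 / 148.22 ≈ 2.0834
Gain = 20 log₁₀(2.0834) ≈ 6.38 dB
∠H = 73.44° − 86.91° = -13.47°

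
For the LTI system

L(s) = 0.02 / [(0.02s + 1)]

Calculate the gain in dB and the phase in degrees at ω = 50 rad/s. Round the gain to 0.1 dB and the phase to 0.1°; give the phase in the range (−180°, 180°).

At ω = 50 rad/s:
pole (1 + j50·0.02) = 1 + j1 → |·| ≈ 1.4142, ∠ ≈ 45.00°
|L| = 0.02 · 1 / (1.4142) ≈ 0.014142
Gain = 20 log₁₀(0.014142) ≈ -36.99 dB
∠L = (0°) − (45.00°) = -45.00°

-37.0 dB, -45.0°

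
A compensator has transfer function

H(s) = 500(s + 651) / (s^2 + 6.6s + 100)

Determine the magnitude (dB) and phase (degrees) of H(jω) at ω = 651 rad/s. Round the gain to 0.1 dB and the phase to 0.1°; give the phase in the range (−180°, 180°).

At s = jω = j651:
zero (s+651): 651 + j651 → |·| = √(651²+651²) = √847602 ≈ 920.65, ∠ = arctan(651/651) ≈ 45.00°
quadratic: (j651)² + 6.6·j651 + 100 = -423701 + j4296.6 → |·| ≈ 4.2372e+05, ∠ ≈ 179.42°
|H| = 500 · 920.65 / 4.2372e+05 ≈ 1.0864
Gain = 20 log₁₀(1.0864) ≈ 0.72 dB
∠H = 45.00° − 179.42° = -134.42°

0.7 dB, -134.4°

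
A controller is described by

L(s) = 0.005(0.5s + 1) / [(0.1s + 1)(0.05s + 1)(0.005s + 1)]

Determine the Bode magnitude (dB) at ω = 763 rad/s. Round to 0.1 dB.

-75.6 dB

At ω = 763 rad/s:
zero (1 + j763·0.5) = 1 + j381.5 → |·| ≈ 381.5, ∠ ≈ 89.85°
pole (1 + j763·0.1) = 1 + j76.3 → |·| ≈ 76.307, ∠ ≈ 89.25°
pole (1 + j763·0.05) = 1 + j38.15 → |·| ≈ 38.163, ∠ ≈ 88.50°
pole (1 + j763·0.005) = 1 + j3.815 → |·| ≈ 3.9439, ∠ ≈ 75.31°
|L| = 0.005 · 381.5 / (76.307 · 38.163 · 3.9439) ≈ 0.00016609
Gain = 20 log₁₀(0.00016609) ≈ -75.59 dB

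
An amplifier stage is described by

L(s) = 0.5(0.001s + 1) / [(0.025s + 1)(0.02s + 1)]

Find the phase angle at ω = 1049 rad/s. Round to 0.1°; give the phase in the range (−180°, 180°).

-128.7°

At ω = 1049 rad/s:
zero (1 + j1049·0.001) = 1 + j1.049 → |·| ≈ 1.4493, ∠ ≈ 46.37°
pole (1 + j1049·0.025) = 1 + j26.225 → |·| ≈ 26.244, ∠ ≈ 87.82°
pole (1 + j1049·0.02) = 1 + j20.98 → |·| ≈ 21.004, ∠ ≈ 87.27°
∠L = (46.37°) − (87.82° + 87.27°) = -128.72°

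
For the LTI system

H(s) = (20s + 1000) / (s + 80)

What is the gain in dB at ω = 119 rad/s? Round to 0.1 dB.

25.1 dB

Substitute s = j119:
Numerator: 20(j119) + 1000 = 1000 + j2380
Denominator: (j119) + 80 = 80 + j119
|N| = √(1000² + 2380²) ≈ 2581.5, ∠N ≈ 67.21°
|D| = √(80² + 119²) ≈ 143.39, ∠D ≈ 56.09°
|H| = 2581.5 / 143.39 ≈ 18.003
Gain = 20 log₁₀(18.003) ≈ 25.11 dB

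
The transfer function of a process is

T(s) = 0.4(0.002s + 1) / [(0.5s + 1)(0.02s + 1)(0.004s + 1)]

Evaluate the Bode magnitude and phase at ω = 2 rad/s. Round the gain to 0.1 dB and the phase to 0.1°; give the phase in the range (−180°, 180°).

At ω = 2 rad/s:
zero (1 + j2·0.002) = 1 + j0.004 → |·| ≈ 1, ∠ ≈ 0.23°
pole (1 + j2·0.5) = 1 + j1 → |·| ≈ 1.4142, ∠ ≈ 45.00°
pole (1 + j2·0.02) = 1 + j0.04 → |·| ≈ 1.0008, ∠ ≈ 2.29°
pole (1 + j2·0.004) = 1 + j0.008 → |·| ≈ 1, ∠ ≈ 0.46°
|T| = 0.4 · 1 / (1.4142 · 1.0008 · 1) ≈ 0.28262
Gain = 20 log₁₀(0.28262) ≈ -10.98 dB
∠T = (0.23°) − (45.00° + 2.29° + 0.46°) = -47.52°

-11.0 dB, -47.5°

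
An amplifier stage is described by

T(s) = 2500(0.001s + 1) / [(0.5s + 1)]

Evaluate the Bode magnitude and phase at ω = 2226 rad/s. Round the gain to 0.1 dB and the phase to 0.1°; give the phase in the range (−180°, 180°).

At ω = 2226 rad/s:
zero (1 + j2226·0.001) = 1 + j2.226 → |·| ≈ 2.4403, ∠ ≈ 65.81°
pole (1 + j2226·0.5) = 1 + j1113 → |·| ≈ 1113, ∠ ≈ 89.95°
|T| = 2500 · 2.4403 / (1113) ≈ 5.4814
Gain = 20 log₁₀(5.4814) ≈ 14.78 dB
∠T = (65.81°) − (89.95°) = -24.14°

14.8 dB, -24.1°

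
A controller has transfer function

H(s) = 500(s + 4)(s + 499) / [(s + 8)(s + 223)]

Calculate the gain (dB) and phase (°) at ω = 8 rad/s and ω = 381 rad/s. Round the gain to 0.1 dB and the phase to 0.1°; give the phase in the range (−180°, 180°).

At s = jω = j8:
zero (s+4): 4 + j8 → |·| = √(4²+8²) = √80 ≈ 8.9443, ∠ = arctan(8/4) ≈ 63.43°
zero (s+499): 499 + j8 → |·| = √(499²+8²) = √249065 ≈ 499.06, ∠ = arctan(8/499) ≈ 0.92°
pole (s+8): 8 + j8 → |·| = √(8²+8²) = √128 ≈ 11.314, ∠ = arctan(8/8) ≈ 45.00°
pole (s+223): 223 + j8 → |·| = √(223²+8²) = √49793 ≈ 223.14, ∠ = arctan(8/223) ≈ 2.05°
|H| = 500 · 4463.7 / 2524.6 ≈ 884.04
Gain = 20 log₁₀(884.04) ≈ 58.93 dB
∠H = 64.35° − 47.05° = 17.30°

At s = jω = j381:
zero (s+4): 4 + j381 → |·| = √(4²+381²) = √145177 ≈ 381.02, ∠ = arctan(381/4) ≈ 89.40°
zero (s+499): 499 + j381 → |·| = √(499²+381²) = √394162 ≈ 627.82, ∠ = arctan(381/499) ≈ 37.36°
pole (s+8): 8 + j381 → |·| = √(8²+381²) = √145225 ≈ 381.08, ∠ = arctan(381/8) ≈ 88.80°
pole (s+223): 223 + j381 → |·| = √(223²+381²) = √194890 ≈ 441.46, ∠ = arctan(381/223) ≈ 59.66°
|H| = 500 · 2.3921e+05 / 1.6823e+05 ≈ 710.96
Gain = 20 log₁₀(710.96) ≈ 57.04 dB
∠H = 126.76° − 148.46° = -21.70°

ω = 8: 58.9 dB, 17.3°; ω = 381: 57.0 dB, -21.7°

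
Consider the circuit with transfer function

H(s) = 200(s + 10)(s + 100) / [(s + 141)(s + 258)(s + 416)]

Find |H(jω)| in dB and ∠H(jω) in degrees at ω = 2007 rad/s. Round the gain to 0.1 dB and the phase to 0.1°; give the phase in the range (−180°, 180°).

-20.3 dB, -70.1°

At s = jω = j2007:
zero (s+10): 10 + j2007 → |·| = √(10²+2007²) = √4028149 ≈ 2007, ∠ = arctan(2007/10) ≈ 89.71°
zero (s+100): 100 + j2007 → |·| = √(100²+2007²) = √4038049 ≈ 2009.5, ∠ = arctan(2007/100) ≈ 87.15°
pole (s+141): 141 + j2007 → |·| = √(141²+2007²) = √4047930 ≈ 2011.9, ∠ = arctan(2007/141) ≈ 85.98°
pole (s+258): 258 + j2007 → |·| = √(258²+2007²) = √4094613 ≈ 2023.5, ∠ = arctan(2007/258) ≈ 82.67°
pole (s+416): 416 + j2007 → |·| = √(416²+2007²) = √4201105 ≈ 2049.7, ∠ = arctan(2007/416) ≈ 78.29°
|H| = 200 · 4.0331e+06 / 8.3445e+09 ≈ 0.096665
Gain = 20 log₁₀(0.096665) ≈ -20.29 dB
∠H = 176.86° − 246.94° = -70.08°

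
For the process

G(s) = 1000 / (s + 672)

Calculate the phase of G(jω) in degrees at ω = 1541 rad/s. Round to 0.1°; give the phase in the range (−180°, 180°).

-66.4°

At s = jω = j1541:
pole (s+672): 672 + j1541 → |·| = √(672²+1541²) = √2826265 ≈ 1681.1, ∠ = arctan(1541/672) ≈ 66.44°
∠G = 0.00° − 66.44° = -66.44°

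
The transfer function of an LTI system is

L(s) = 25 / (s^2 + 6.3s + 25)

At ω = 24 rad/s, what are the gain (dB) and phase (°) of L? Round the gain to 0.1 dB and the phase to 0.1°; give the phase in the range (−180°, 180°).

At s = jω = j24:
quadratic: (j24)² + 6.3·j24 + 25 = -551 + j151.2 → |·| ≈ 571.37, ∠ ≈ 164.66°
|L| = 25 / 571.37 ≈ 0.043754
Gain = 20 log₁₀(0.043754) ≈ -27.18 dB
∠L = 0.00° − 164.66° = -164.66°

-27.2 dB, -164.7°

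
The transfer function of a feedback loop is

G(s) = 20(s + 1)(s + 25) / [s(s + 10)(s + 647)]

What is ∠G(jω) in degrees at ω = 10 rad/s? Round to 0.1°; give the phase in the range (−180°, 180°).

-29.8°

At s = jω = j10:
zero (s+1): 1 + j10 → |·| = √(1²+10²) = √101 ≈ 10.05, ∠ = arctan(10/1) ≈ 84.29°
zero (s+25): 25 + j10 → |·| = √(25²+10²) = √725 ≈ 26.926, ∠ = arctan(10/25) ≈ 21.80°
pole (s+10): 10 + j10 → |·| = √(10²+10²) = √200 ≈ 14.142, ∠ = arctan(10/10) ≈ 45.00°
pole (s+647): 647 + j10 → |·| = √(647²+10²) = √418709 ≈ 647.08, ∠ = arctan(10/647) ≈ 0.89°
pole at origin: |s| = 10, ∠ = 90.00° (in denominator)
∠G = 106.09° − 135.89° = -29.80°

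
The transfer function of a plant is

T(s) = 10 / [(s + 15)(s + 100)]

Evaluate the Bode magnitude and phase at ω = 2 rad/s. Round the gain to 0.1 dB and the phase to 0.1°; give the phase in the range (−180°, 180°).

-43.6 dB, -8.7°

At s = jω = j2:
pole (s+15): 15 + j2 → |·| = √(15²+2²) = √229 ≈ 15.133, ∠ = arctan(2/15) ≈ 7.59°
pole (s+100): 100 + j2 → |·| = √(100²+2²) = √10004 ≈ 100.02, ∠ = arctan(2/100) ≈ 1.15°
|T| = 10 / 1513.6 ≈ 0.0066068
Gain = 20 log₁₀(0.0066068) ≈ -43.60 dB
∠T = 0.00° − 8.74° = -8.74°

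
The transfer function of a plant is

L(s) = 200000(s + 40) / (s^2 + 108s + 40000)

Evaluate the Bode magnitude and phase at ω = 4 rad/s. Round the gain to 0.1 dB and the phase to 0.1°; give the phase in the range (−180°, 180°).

46.1 dB, 5.1°

At s = jω = j4:
zero (s+40): 40 + j4 → |·| = √(40²+4²) = √1616 ≈ 40.2, ∠ = arctan(4/40) ≈ 5.71°
quadratic: (j4)² + 108·j4 + 40000 = 39984 + j432 → |·| ≈ 39986, ∠ ≈ 0.62°
|L| = 200000 · 40.2 / 39986 ≈ 201.07
Gain = 20 log₁₀(201.07) ≈ 46.07 dB
∠L = 5.71° − 0.62° = 5.09°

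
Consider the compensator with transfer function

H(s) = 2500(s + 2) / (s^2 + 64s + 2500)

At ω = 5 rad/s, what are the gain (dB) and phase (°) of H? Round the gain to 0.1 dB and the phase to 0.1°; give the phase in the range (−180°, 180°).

At s = jω = j5:
zero (s+2): 2 + j5 → |·| = √(2²+5²) = √29 ≈ 5.3852, ∠ = arctan(5/2) ≈ 68.20°
quadratic: (j5)² + 64·j5 + 2500 = 2475 + j320 → |·| ≈ 2495.6, ∠ ≈ 7.37°
|H| = 2500 · 5.3852 / 2495.6 ≈ 5.3947
Gain = 20 log₁₀(5.3947) ≈ 14.64 dB
∠H = 68.20° − 7.37° = 60.83°

14.6 dB, 60.8°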